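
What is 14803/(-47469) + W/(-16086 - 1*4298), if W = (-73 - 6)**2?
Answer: -597998381/967608096 ≈ -0.61802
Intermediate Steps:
W = 6241 (W = (-79)**2 = 6241)
14803/(-47469) + W/(-16086 - 1*4298) = 14803/(-47469) + 6241/(-16086 - 1*4298) = 14803*(-1/47469) + 6241/(-16086 - 4298) = -14803/47469 + 6241/(-20384) = -14803/47469 + 6241*(-1/20384) = -14803/47469 - 6241/20384 = -597998381/967608096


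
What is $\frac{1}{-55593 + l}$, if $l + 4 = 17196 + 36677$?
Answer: $- \frac{1}{1724} \approx -0.00058005$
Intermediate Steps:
$l = 53869$ ($l = -4 + \left(17196 + 36677\right) = -4 + 53873 = 53869$)
$\frac{1}{-55593 + l} = \frac{1}{-55593 + 53869} = \frac{1}{-1724} = - \frac{1}{1724}$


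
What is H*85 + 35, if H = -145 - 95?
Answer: -20365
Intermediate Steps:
H = -240
H*85 + 35 = -240*85 + 35 = -20400 + 35 = -20365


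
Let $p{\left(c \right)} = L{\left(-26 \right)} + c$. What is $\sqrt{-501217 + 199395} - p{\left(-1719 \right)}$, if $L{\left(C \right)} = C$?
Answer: $1745 + i \sqrt{301822} \approx 1745.0 + 549.38 i$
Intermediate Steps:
$p{\left(c \right)} = -26 + c$
$\sqrt{-501217 + 199395} - p{\left(-1719 \right)} = \sqrt{-501217 + 199395} - \left(-26 - 1719\right) = \sqrt{-301822} - -1745 = i \sqrt{301822} + 1745 = 1745 + i \sqrt{301822}$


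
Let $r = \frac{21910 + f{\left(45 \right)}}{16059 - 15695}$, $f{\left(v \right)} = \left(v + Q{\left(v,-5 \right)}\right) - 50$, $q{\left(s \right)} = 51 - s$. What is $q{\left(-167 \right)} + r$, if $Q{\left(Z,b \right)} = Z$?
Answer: $\frac{50651}{182} \approx 278.3$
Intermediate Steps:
$f{\left(v \right)} = -50 + 2 v$ ($f{\left(v \right)} = \left(v + v\right) - 50 = 2 v - 50 = -50 + 2 v$)
$r = \frac{10975}{182}$ ($r = \frac{21910 + \left(-50 + 2 \cdot 45\right)}{16059 - 15695} = \frac{21910 + \left(-50 + 90\right)}{364} = \left(21910 + 40\right) \frac{1}{364} = 21950 \cdot \frac{1}{364} = \frac{10975}{182} \approx 60.302$)
$q{\left(-167 \right)} + r = \left(51 - -167\right) + \frac{10975}{182} = \left(51 + 167\right) + \frac{10975}{182} = 218 + \frac{10975}{182} = \frac{50651}{182}$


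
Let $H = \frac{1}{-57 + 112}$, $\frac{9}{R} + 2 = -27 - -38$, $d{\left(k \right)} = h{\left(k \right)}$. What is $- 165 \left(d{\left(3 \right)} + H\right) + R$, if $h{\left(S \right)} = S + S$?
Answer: $-992$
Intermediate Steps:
$h{\left(S \right)} = 2 S$
$d{\left(k \right)} = 2 k$
$R = 1$ ($R = \frac{9}{-2 - -11} = \frac{9}{-2 + \left(-27 + 38\right)} = \frac{9}{-2 + 11} = \frac{9}{9} = 9 \cdot \frac{1}{9} = 1$)
$H = \frac{1}{55} \approx 0.018182$
$- 165 \left(d{\left(3 \right)} + H\right) + R = - 165 \left(2 \cdot 3 + \frac{1}{55}\right) + 1 = - 165 \left(6 + \frac{1}{55}\right) + 1 = \left(-165\right) \frac{331}{55} + 1 = -993 + 1 = -992$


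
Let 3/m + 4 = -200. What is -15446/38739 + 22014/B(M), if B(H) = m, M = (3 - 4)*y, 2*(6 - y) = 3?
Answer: -57990438974/38739 ≈ -1.4970e+6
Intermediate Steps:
y = 9/2 (y = 6 - 1/2*3 = 6 - 3/2 = 9/2 ≈ 4.5000)
m = -1/68 (m = 3/(-4 - 200) = 3/(-204) = 3*(-1/204) = -1/68 ≈ -0.014706)
M = -9/2 (M = (3 - 4)*(9/2) = -1*9/2 = -9/2 ≈ -4.5000)
B(H) = -1/68
-15446/38739 + 22014/B(M) = -15446/38739 + 22014/(-1/68) = -15446*1/38739 + 22014*(-68) = -15446/38739 - 1496952 = -57990438974/38739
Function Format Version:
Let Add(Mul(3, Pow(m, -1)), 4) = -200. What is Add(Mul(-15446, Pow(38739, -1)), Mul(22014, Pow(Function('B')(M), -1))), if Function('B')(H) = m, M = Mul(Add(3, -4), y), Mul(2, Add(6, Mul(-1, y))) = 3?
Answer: Rational(-57990438974, 38739) ≈ -1.4970e+6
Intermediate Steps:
y = Rational(9, 2) (y = Add(6, Mul(Rational(-1, 2), 3)) = Add(6, Rational(-3, 2)) = Rational(9, 2) ≈ 4.5000)
m = Rational(-1, 68) (m = Mul(3, Pow(Add(-4, -200), -1)) = Mul(3, Pow(-204, -1)) = Mul(3, Rational(-1, 204)) = Rational(-1, 68) ≈ -0.014706)
M = Rational(-9, 2) (M = Mul(Add(3, -4), Rational(9, 2)) = Mul(-1, Rational(9, 2)) = Rational(-9, 2) ≈ -4.5000)
Function('B')(H) = Rational(-1, 68)
Add(Mul(-15446, Pow(38739, -1)), Mul(22014, Pow(Function('B')(M), -1))) = Add(Mul(-15446, Pow(38739, -1)), Mul(22014, Pow(Rational(-1, 68), -1))) = Add(Mul(-15446, Rational(1, 38739)), Mul(22014, -68)) = Add(Rational(-15446, 38739), -1496952) = Rational(-57990438974, 38739)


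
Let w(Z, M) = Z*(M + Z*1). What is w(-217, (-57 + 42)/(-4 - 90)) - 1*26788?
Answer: 1905039/94 ≈ 20266.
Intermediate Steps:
w(Z, M) = Z*(M + Z)
w(-217, (-57 + 42)/(-4 - 90)) - 1*26788 = -217*((-57 + 42)/(-4 - 90) - 217) - 1*26788 = -217*(-15/(-94) - 217) - 26788 = -217*(-15*(-1/94) - 217) - 26788 = -217*(15/94 - 217) - 26788 = -217*(-20383/94) - 26788 = 4423111/94 - 26788 = 1905039/94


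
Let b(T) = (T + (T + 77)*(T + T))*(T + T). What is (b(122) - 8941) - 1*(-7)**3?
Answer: 11868834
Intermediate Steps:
b(T) = 2*T*(T + 2*T*(77 + T)) (b(T) = (T + (77 + T)*(2*T))*(2*T) = (T + 2*T*(77 + T))*(2*T) = 2*T*(T + 2*T*(77 + T)))
(b(122) - 8941) - 1*(-7)**3 = (122**2*(310 + 4*122) - 8941) - 1*(-7)**3 = (14884*(310 + 488) - 8941) - 1*(-343) = (14884*798 - 8941) + 343 = (11877432 - 8941) + 343 = 11868491 + 343 = 11868834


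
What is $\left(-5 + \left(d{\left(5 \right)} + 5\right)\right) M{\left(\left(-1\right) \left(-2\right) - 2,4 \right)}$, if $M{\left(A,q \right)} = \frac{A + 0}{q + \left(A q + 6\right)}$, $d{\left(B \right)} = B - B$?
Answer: $0$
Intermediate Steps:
$d{\left(B \right)} = 0$
$M{\left(A,q \right)} = \frac{A}{6 + q + A q}$ ($M{\left(A,q \right)} = \frac{A}{q + \left(6 + A q\right)} = \frac{A}{6 + q + A q}$)
$\left(-5 + \left(d{\left(5 \right)} + 5\right)\right) M{\left(\left(-1\right) \left(-2\right) - 2,4 \right)} = \left(-5 + \left(0 + 5\right)\right) \frac{\left(-1\right) \left(-2\right) - 2}{6 + 4 + \left(\left(-1\right) \left(-2\right) - 2\right) 4} = \left(-5 + 5\right) \frac{2 - 2}{6 + 4 + \left(2 - 2\right) 4} = 0 \frac{0}{6 + 4 + 0 \cdot 4} = 0 \frac{0}{6 + 4 + 0} = 0 \cdot \frac{0}{10} = 0 \cdot 0 \cdot \frac{1}{10} = 0 \cdot 0 = 0$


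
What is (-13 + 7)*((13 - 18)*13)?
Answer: 390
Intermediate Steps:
(-13 + 7)*((13 - 18)*13) = -(-30)*13 = -6*(-65) = 390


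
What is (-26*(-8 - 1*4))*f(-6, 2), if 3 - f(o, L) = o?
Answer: 2808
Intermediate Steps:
f(o, L) = 3 - o
(-26*(-8 - 1*4))*f(-6, 2) = (-26*(-8 - 1*4))*(3 - 1*(-6)) = (-26*(-8 - 4))*(3 + 6) = -26*(-12)*9 = 312*9 = 2808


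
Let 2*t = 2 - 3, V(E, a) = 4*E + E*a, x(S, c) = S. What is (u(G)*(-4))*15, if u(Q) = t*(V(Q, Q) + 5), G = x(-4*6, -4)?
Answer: 14550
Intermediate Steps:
G = -24 (G = -4*6 = -24)
t = -½ (t = (2 - 3)/2 = (½)*(-1) = -½ ≈ -0.50000)
u(Q) = -5/2 - Q*(4 + Q)/2 (u(Q) = -(Q*(4 + Q) + 5)/2 = -(5 + Q*(4 + Q))/2 = -5/2 - Q*(4 + Q)/2)
(u(G)*(-4))*15 = ((-5/2 - ½*(-24)*(4 - 24))*(-4))*15 = ((-5/2 - ½*(-24)*(-20))*(-4))*15 = ((-5/2 - 240)*(-4))*15 = -485/2*(-4)*15 = 970*15 = 14550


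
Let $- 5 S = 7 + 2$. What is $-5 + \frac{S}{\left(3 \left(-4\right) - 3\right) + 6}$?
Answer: $- \frac{24}{5} \approx -4.8$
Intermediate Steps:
$S = - \frac{9}{5}$ ($S = - \frac{7 + 2}{5} = \left(- \frac{1}{5}\right) 9 = - \frac{9}{5} \approx -1.8$)
$-5 + \frac{S}{\left(3 \left(-4\right) - 3\right) + 6} = -5 - \frac{9}{5 \left(\left(3 \left(-4\right) - 3\right) + 6\right)} = -5 - \frac{9}{5 \left(\left(-12 - 3\right) + 6\right)} = -5 - \frac{9}{5 \left(-15 + 6\right)} = -5 - \frac{9}{5 \left(-9\right)} = -5 - - \frac{1}{5} = -5 + \frac{1}{5} = - \frac{24}{5}$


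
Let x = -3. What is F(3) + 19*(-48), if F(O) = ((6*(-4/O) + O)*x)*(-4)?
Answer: -972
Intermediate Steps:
F(O) = -288/O + 12*O (F(O) = ((6*(-4/O) + O)*(-3))*(-4) = ((-24/O + O)*(-3))*(-4) = ((O - 24/O)*(-3))*(-4) = (-3*O + 72/O)*(-4) = -288/O + 12*O)
F(3) + 19*(-48) = (-288/3 + 12*3) + 19*(-48) = (-288*1/3 + 36) - 912 = (-96 + 36) - 912 = -60 - 912 = -972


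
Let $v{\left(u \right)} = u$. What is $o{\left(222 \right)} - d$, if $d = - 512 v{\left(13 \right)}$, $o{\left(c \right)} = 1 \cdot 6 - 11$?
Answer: $6651$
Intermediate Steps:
$o{\left(c \right)} = -5$ ($o{\left(c \right)} = 6 - 11 = -5$)
$d = -6656$ ($d = \left(-512\right) 13 = -6656$)
$o{\left(222 \right)} - d = -5 - -6656 = -5 + 6656 = 6651$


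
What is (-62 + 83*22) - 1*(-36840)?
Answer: 38604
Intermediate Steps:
(-62 + 83*22) - 1*(-36840) = (-62 + 1826) + 36840 = 1764 + 36840 = 38604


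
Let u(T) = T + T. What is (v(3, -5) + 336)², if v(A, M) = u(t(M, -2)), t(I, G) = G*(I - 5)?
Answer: 141376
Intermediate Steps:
t(I, G) = G*(-5 + I)
u(T) = 2*T
v(A, M) = 20 - 4*M (v(A, M) = 2*(-2*(-5 + M)) = 2*(10 - 2*M) = 20 - 4*M)
(v(3, -5) + 336)² = ((20 - 4*(-5)) + 336)² = ((20 + 20) + 336)² = (40 + 336)² = 376² = 141376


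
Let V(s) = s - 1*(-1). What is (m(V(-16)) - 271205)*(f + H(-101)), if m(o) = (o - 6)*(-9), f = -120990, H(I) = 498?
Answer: 32655259872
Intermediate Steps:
V(s) = 1 + s (V(s) = s + 1 = 1 + s)
m(o) = 54 - 9*o (m(o) = (-6 + o)*(-9) = 54 - 9*o)
(m(V(-16)) - 271205)*(f + H(-101)) = ((54 - 9*(1 - 16)) - 271205)*(-120990 + 498) = ((54 - 9*(-15)) - 271205)*(-120492) = ((54 + 135) - 271205)*(-120492) = (189 - 271205)*(-120492) = -271016*(-120492) = 32655259872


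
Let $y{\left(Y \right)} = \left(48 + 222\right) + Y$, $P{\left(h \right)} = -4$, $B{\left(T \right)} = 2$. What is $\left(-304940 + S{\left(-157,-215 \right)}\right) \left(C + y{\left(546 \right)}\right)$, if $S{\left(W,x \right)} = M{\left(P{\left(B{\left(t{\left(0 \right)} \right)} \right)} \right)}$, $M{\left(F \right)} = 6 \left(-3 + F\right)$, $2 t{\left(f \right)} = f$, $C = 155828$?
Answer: $-47773600408$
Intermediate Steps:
$t{\left(f \right)} = \frac{f}{2}$
$M{\left(F \right)} = -18 + 6 F$
$S{\left(W,x \right)} = -42$ ($S{\left(W,x \right)} = -18 + 6 \left(-4\right) = -18 - 24 = -42$)
$y{\left(Y \right)} = 270 + Y$
$\left(-304940 + S{\left(-157,-215 \right)}\right) \left(C + y{\left(546 \right)}\right) = \left(-304940 - 42\right) \left(155828 + \left(270 + 546\right)\right) = - 304982 \left(155828 + 816\right) = \left(-304982\right) 156644 = -47773600408$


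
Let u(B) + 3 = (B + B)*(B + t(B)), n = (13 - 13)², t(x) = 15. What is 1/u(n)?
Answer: -⅓ ≈ -0.33333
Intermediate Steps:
n = 0 (n = 0² = 0)
u(B) = -3 + 2*B*(15 + B) (u(B) = -3 + (B + B)*(B + 15) = -3 + (2*B)*(15 + B) = -3 + 2*B*(15 + B))
1/u(n) = 1/(-3 + 2*0² + 30*0) = 1/(-3 + 2*0 + 0) = 1/(-3 + 0 + 0) = 1/(-3) = -⅓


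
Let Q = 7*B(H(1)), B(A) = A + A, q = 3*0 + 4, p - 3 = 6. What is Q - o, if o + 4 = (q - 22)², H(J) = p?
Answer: -194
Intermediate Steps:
p = 9 (p = 3 + 6 = 9)
H(J) = 9
q = 4 (q = 0 + 4 = 4)
B(A) = 2*A
o = 320 (o = -4 + (4 - 22)² = -4 + (-18)² = -4 + 324 = 320)
Q = 126 (Q = 7*(2*9) = 7*18 = 126)
Q - o = 126 - 1*320 = 126 - 320 = -194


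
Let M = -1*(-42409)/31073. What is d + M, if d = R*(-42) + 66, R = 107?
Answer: -137548835/31073 ≈ -4426.6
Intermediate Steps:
M = 42409/31073 (M = 42409*(1/31073) = 42409/31073 ≈ 1.3648)
d = -4428 (d = 107*(-42) + 66 = -4494 + 66 = -4428)
d + M = -4428 + 42409/31073 = -137548835/31073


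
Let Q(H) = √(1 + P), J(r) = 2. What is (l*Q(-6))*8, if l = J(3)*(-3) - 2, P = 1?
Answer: -64*√2 ≈ -90.510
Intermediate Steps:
Q(H) = √2 (Q(H) = √(1 + 1) = √2)
l = -8 (l = 2*(-3) - 2 = -6 - 2 = -8)
(l*Q(-6))*8 = -8*√2*8 = -64*√2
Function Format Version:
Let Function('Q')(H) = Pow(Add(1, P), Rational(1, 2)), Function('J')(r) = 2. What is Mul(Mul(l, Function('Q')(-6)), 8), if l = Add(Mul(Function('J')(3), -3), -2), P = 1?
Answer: Mul(-64, Pow(2, Rational(1, 2))) ≈ -90.510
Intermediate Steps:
Function('Q')(H) = Pow(2, Rational(1, 2)) (Function('Q')(H) = Pow(Add(1, 1), Rational(1, 2)) = Pow(2, Rational(1, 2)))
l = -8 (l = Add(Mul(2, -3), -2) = Add(-6, -2) = -8)
Mul(Mul(l, Function('Q')(-6)), 8) = Mul(Mul(-8, Pow(2, Rational(1, 2))), 8) = Mul(-64, Pow(2, Rational(1, 2)))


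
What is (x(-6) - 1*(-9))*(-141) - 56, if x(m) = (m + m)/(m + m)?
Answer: -1466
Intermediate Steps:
x(m) = 1 (x(m) = (2*m)/((2*m)) = (2*m)*(1/(2*m)) = 1)
(x(-6) - 1*(-9))*(-141) - 56 = (1 - 1*(-9))*(-141) - 56 = (1 + 9)*(-141) - 56 = 10*(-141) - 56 = -1410 - 56 = -1466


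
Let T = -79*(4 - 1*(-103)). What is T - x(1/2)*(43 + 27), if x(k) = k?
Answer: -8488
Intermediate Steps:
T = -8453 (T = -79*(4 + 103) = -79*107 = -8453)
T - x(1/2)*(43 + 27) = -8453 - (43 + 27)/2 = -8453 - 70/2 = -8453 - 1*35 = -8453 - 35 = -8488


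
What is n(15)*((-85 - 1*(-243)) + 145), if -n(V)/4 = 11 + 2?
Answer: -15756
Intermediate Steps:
n(V) = -52 (n(V) = -4*(11 + 2) = -4*13 = -52)
n(15)*((-85 - 1*(-243)) + 145) = -52*((-85 - 1*(-243)) + 145) = -52*((-85 + 243) + 145) = -52*(158 + 145) = -52*303 = -15756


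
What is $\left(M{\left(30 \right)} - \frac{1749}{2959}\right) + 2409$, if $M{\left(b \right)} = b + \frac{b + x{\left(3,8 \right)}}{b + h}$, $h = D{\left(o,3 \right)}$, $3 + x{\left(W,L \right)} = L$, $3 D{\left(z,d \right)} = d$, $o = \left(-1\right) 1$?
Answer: $\frac{20343307}{8339} \approx 2439.5$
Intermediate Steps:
$o = -1$
$D{\left(z,d \right)} = \frac{d}{3}$
$x{\left(W,L \right)} = -3 + L$
$h = 1$ ($h = \frac{1}{3} \cdot 3 = 1$)
$M{\left(b \right)} = b + \frac{5 + b}{1 + b}$ ($M{\left(b \right)} = b + \frac{b + \left(-3 + 8\right)}{b + 1} = b + \frac{b + 5}{1 + b} = b + \frac{5 + b}{1 + b}$)
$\left(M{\left(30 \right)} - \frac{1749}{2959}\right) + 2409 = \left(\frac{5 + 30^{2} + 2 \cdot 30}{1 + 30} - \frac{1749}{2959}\right) + 2409 = \left(\frac{5 + 900 + 60}{31} - \frac{159}{269}\right) + 2409 = \left(\frac{1}{31} \cdot 965 - \frac{159}{269}\right) + 2409 = \left(\frac{965}{31} - \frac{159}{269}\right) + 2409 = \frac{254656}{8339} + 2409 = \frac{20343307}{8339}$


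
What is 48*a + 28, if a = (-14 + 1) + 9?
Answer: -164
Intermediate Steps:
a = -4 (a = -13 + 9 = -4)
48*a + 28 = 48*(-4) + 28 = -192 + 28 = -164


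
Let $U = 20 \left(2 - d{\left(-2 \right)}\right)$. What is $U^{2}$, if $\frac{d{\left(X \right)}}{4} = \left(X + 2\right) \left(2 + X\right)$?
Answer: $1600$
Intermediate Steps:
$d{\left(X \right)} = 4 \left(2 + X\right)^{2}$ ($d{\left(X \right)} = 4 \left(X + 2\right) \left(2 + X\right) = 4 \left(2 + X\right) \left(2 + X\right) = 4 \left(2 + X\right)^{2}$)
$U = 40$ ($U = 20 \left(2 - 4 \left(2 - 2\right)^{2}\right) = 20 \left(2 - 4 \cdot 0^{2}\right) = 20 \left(2 - 4 \cdot 0\right) = 20 \left(2 - 0\right) = 20 \left(2 + 0\right) = 20 \cdot 2 = 40$)
$U^{2} = 40^{2} = 1600$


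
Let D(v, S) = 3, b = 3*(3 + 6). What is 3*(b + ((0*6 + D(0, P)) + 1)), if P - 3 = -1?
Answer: 93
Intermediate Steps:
P = 2 (P = 3 - 1 = 2)
b = 27 (b = 3*9 = 27)
3*(b + ((0*6 + D(0, P)) + 1)) = 3*(27 + ((0*6 + 3) + 1)) = 3*(27 + ((0 + 3) + 1)) = 3*(27 + (3 + 1)) = 3*(27 + 4) = 3*31 = 93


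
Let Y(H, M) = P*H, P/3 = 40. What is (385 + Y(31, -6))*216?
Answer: 886680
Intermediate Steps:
P = 120 (P = 3*40 = 120)
Y(H, M) = 120*H
(385 + Y(31, -6))*216 = (385 + 120*31)*216 = (385 + 3720)*216 = 4105*216 = 886680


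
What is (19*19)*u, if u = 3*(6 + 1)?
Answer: 7581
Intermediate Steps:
u = 21 (u = 3*7 = 21)
(19*19)*u = (19*19)*21 = 361*21 = 7581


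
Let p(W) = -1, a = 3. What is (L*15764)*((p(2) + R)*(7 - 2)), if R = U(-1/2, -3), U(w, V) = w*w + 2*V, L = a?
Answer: -1596105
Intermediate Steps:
L = 3
U(w, V) = w² + 2*V
R = -23/4 (R = (-1/2)² + 2*(-3) = (-1*½)² - 6 = (-½)² - 6 = ¼ - 6 = -23/4 ≈ -5.7500)
(L*15764)*((p(2) + R)*(7 - 2)) = (3*15764)*((-1 - 23/4)*(7 - 2)) = 47292*(-27/4*5) = 47292*(-135/4) = -1596105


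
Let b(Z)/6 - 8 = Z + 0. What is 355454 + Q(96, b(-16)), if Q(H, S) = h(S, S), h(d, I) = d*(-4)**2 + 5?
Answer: 354691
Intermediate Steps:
h(d, I) = 5 + 16*d (h(d, I) = d*16 + 5 = 16*d + 5 = 5 + 16*d)
b(Z) = 48 + 6*Z (b(Z) = 48 + 6*(Z + 0) = 48 + 6*Z)
Q(H, S) = 5 + 16*S
355454 + Q(96, b(-16)) = 355454 + (5 + 16*(48 + 6*(-16))) = 355454 + (5 + 16*(48 - 96)) = 355454 + (5 + 16*(-48)) = 355454 + (5 - 768) = 355454 - 763 = 354691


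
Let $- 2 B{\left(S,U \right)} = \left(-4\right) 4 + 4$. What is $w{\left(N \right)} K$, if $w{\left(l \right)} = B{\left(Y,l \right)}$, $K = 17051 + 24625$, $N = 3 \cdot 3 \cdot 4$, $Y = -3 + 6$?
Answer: $250056$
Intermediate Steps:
$Y = 3$
$N = 36$ ($N = 9 \cdot 4 = 36$)
$B{\left(S,U \right)} = 6$ ($B{\left(S,U \right)} = - \frac{\left(-4\right) 4 + 4}{2} = - \frac{-16 + 4}{2} = \left(- \frac{1}{2}\right) \left(-12\right) = 6$)
$K = 41676$
$w{\left(l \right)} = 6$
$w{\left(N \right)} K = 6 \cdot 41676 = 250056$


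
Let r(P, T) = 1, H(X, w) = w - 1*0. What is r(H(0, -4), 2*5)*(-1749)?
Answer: -1749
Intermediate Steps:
H(X, w) = w (H(X, w) = w + 0 = w)
r(H(0, -4), 2*5)*(-1749) = 1*(-1749) = -1749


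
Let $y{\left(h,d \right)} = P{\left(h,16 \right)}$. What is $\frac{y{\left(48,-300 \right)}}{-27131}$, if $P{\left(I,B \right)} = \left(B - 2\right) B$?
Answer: $- \frac{224}{27131} \approx -0.0082562$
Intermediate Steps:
$P{\left(I,B \right)} = B \left(-2 + B\right)$ ($P{\left(I,B \right)} = \left(-2 + B\right) B = B \left(-2 + B\right)$)
$y{\left(h,d \right)} = 224$ ($y{\left(h,d \right)} = 16 \left(-2 + 16\right) = 16 \cdot 14 = 224$)
$\frac{y{\left(48,-300 \right)}}{-27131} = \frac{224}{-27131} = 224 \left(- \frac{1}{27131}\right) = - \frac{224}{27131}$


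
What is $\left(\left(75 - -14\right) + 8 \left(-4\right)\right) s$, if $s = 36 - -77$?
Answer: $6441$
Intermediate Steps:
$s = 113$ ($s = 36 + 77 = 113$)
$\left(\left(75 - -14\right) + 8 \left(-4\right)\right) s = \left(\left(75 - -14\right) + 8 \left(-4\right)\right) 113 = \left(\left(75 + 14\right) - 32\right) 113 = \left(89 - 32\right) 113 = 57 \cdot 113 = 6441$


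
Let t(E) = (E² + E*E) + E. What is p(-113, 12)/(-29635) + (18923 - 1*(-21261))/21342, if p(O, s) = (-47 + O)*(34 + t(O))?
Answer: 8812620932/63247017 ≈ 139.34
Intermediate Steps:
t(E) = E + 2*E² (t(E) = (E² + E²) + E = 2*E² + E = E + 2*E²)
p(O, s) = (-47 + O)*(34 + O*(1 + 2*O))
p(-113, 12)/(-29635) + (18923 - 1*(-21261))/21342 = (-1598 - 93*(-113)² - 13*(-113) + 2*(-113)³)/(-29635) + (18923 - 1*(-21261))/21342 = (-1598 - 93*12769 + 1469 + 2*(-1442897))*(-1/29635) + (18923 + 21261)*(1/21342) = (-1598 - 1187517 + 1469 - 2885794)*(-1/29635) + 40184*(1/21342) = -4073440*(-1/29635) + 20092/10671 = 814688/5927 + 20092/10671 = 8812620932/63247017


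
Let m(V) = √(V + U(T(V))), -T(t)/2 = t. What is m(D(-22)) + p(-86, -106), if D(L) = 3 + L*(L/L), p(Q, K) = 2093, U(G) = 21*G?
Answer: 2093 + √779 ≈ 2120.9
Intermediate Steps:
T(t) = -2*t
D(L) = 3 + L (D(L) = 3 + L*1 = 3 + L)
m(V) = √41*√(-V) (m(V) = √(V + 21*(-2*V)) = √(V - 42*V) = √(-41*V) = √41*√(-V))
m(D(-22)) + p(-86, -106) = √41*√(-(3 - 22)) + 2093 = √41*√(-1*(-19)) + 2093 = √41*√19 + 2093 = √779 + 2093 = 2093 + √779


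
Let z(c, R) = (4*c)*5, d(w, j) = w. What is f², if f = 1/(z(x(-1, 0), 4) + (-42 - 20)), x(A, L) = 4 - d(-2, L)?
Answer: 1/3364 ≈ 0.00029727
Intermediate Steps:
x(A, L) = 6 (x(A, L) = 4 - 1*(-2) = 4 + 2 = 6)
z(c, R) = 20*c
f = 1/58 (f = 1/(20*6 + (-42 - 20)) = 1/(120 - 62) = 1/58 ≈ 0.017241)
f² = (1/58)² = 1/3364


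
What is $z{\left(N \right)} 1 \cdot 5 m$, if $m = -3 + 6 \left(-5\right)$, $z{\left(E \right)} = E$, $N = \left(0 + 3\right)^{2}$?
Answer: $-1485$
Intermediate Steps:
$N = 9$ ($N = 3^{2} = 9$)
$m = -33$ ($m = -3 - 30 = -33$)
$z{\left(N \right)} 1 \cdot 5 m = 9 \cdot 1 \cdot 5 \left(-33\right) = 9 \cdot 5 \left(-33\right) = 45 \left(-33\right) = -1485$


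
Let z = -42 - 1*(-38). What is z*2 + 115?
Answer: 107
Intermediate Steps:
z = -4 (z = -42 + 38 = -4)
z*2 + 115 = -4*2 + 115 = -8 + 115 = 107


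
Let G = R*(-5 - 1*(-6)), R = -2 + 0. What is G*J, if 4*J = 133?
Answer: -133/2 ≈ -66.500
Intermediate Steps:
R = -2
J = 133/4 (J = (¼)*133 = 133/4 ≈ 33.250)
G = -2 (G = -2*(-5 - 1*(-6)) = -2*(-5 + 6) = -2*1 = -2)
G*J = -2*133/4 = -133/2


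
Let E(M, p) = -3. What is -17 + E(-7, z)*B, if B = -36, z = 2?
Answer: 91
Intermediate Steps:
-17 + E(-7, z)*B = -17 - 3*(-36) = -17 + 108 = 91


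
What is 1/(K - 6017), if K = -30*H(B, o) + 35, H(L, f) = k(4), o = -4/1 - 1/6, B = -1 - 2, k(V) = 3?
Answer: -1/6072 ≈ -0.00016469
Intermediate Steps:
B = -3
o = -25/6 (o = -4*1 - 1*1/6 = -4 - 1/6 = -25/6 ≈ -4.1667)
H(L, f) = 3
K = -55 (K = -30*3 + 35 = -90 + 35 = -55)
1/(K - 6017) = 1/(-55 - 6017) = 1/(-6072) = -1/6072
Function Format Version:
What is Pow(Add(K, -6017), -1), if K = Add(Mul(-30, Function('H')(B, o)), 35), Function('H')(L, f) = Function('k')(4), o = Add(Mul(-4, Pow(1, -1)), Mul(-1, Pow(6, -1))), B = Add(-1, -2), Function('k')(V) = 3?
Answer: Rational(-1, 6072) ≈ -0.00016469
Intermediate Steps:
B = -3
o = Rational(-25, 6) (o = Add(Mul(-4, 1), Mul(-1, Rational(1, 6))) = Add(-4, Rational(-1, 6)) = Rational(-25, 6) ≈ -4.1667)
Function('H')(L, f) = 3
K = -55 (K = Add(Mul(-30, 3), 35) = Add(-90, 35) = -55)
Pow(Add(K, -6017), -1) = Pow(Add(-55, -6017), -1) = Pow(-6072, -1) = Rational(-1, 6072)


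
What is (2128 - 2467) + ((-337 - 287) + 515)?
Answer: -448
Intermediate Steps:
(2128 - 2467) + ((-337 - 287) + 515) = -339 + (-624 + 515) = -339 - 109 = -448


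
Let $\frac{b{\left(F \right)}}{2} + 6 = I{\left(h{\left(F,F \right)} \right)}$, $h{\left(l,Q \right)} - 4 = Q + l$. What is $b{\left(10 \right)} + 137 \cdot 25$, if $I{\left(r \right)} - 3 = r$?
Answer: $3467$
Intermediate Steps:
$h{\left(l,Q \right)} = 4 + Q + l$ ($h{\left(l,Q \right)} = 4 + \left(Q + l\right) = 4 + Q + l$)
$I{\left(r \right)} = 3 + r$
$b{\left(F \right)} = 2 + 4 F$ ($b{\left(F \right)} = -12 + 2 \left(3 + \left(4 + F + F\right)\right) = -12 + 2 \left(3 + \left(4 + 2 F\right)\right) = -12 + 2 \left(7 + 2 F\right) = -12 + \left(14 + 4 F\right) = 2 + 4 F$)
$b{\left(10 \right)} + 137 \cdot 25 = \left(2 + 4 \cdot 10\right) + 137 \cdot 25 = \left(2 + 40\right) + 3425 = 42 + 3425 = 3467$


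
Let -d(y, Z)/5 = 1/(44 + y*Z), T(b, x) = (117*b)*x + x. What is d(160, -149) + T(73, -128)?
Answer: -26017975291/23796 ≈ -1.0934e+6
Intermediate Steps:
T(b, x) = x + 117*b*x (T(b, x) = 117*b*x + x = x + 117*b*x)
d(y, Z) = -5/(44 + Z*y) (d(y, Z) = -5/(44 + y*Z) = -5/(44 + Z*y))
d(160, -149) + T(73, -128) = -5/(44 - 149*160) - 128*(1 + 117*73) = -5/(44 - 23840) - 128*(1 + 8541) = -5/(-23796) - 128*8542 = -5*(-1/23796) - 1093376 = 5/23796 - 1093376 = -26017975291/23796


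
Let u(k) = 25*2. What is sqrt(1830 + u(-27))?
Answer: 2*sqrt(470) ≈ 43.359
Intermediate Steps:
u(k) = 50
sqrt(1830 + u(-27)) = sqrt(1830 + 50) = sqrt(1880) = 2*sqrt(470)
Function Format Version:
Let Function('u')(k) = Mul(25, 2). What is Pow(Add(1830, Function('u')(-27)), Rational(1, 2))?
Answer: Mul(2, Pow(470, Rational(1, 2))) ≈ 43.359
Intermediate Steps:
Function('u')(k) = 50
Pow(Add(1830, Function('u')(-27)), Rational(1, 2)) = Pow(Add(1830, 50), Rational(1, 2)) = Pow(1880, Rational(1, 2)) = Mul(2, Pow(470, Rational(1, 2)))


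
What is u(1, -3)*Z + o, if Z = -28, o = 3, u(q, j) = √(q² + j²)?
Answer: 3 - 28*√10 ≈ -85.544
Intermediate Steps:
u(q, j) = √(j² + q²)
u(1, -3)*Z + o = √((-3)² + 1²)*(-28) + 3 = √(9 + 1)*(-28) + 3 = √10*(-28) + 3 = -28*√10 + 3 = 3 - 28*√10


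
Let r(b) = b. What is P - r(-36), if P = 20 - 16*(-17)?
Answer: 328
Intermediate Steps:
P = 292 (P = 20 + 272 = 292)
P - r(-36) = 292 - 1*(-36) = 292 + 36 = 328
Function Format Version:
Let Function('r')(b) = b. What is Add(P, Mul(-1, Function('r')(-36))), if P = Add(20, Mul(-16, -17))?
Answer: 328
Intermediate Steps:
P = 292 (P = Add(20, 272) = 292)
Add(P, Mul(-1, Function('r')(-36))) = Add(292, Mul(-1, -36)) = Add(292, 36) = 328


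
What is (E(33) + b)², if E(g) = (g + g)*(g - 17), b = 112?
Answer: 1364224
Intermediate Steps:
E(g) = 2*g*(-17 + g) (E(g) = (2*g)*(-17 + g) = 2*g*(-17 + g))
(E(33) + b)² = (2*33*(-17 + 33) + 112)² = (2*33*16 + 112)² = (1056 + 112)² = 1168² = 1364224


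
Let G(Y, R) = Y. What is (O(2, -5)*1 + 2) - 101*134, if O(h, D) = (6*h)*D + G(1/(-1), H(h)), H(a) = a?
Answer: -13593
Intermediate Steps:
O(h, D) = -1 + 6*D*h (O(h, D) = (6*h)*D + 1/(-1) = 6*D*h - 1 = -1 + 6*D*h)
(O(2, -5)*1 + 2) - 101*134 = ((-1 + 6*(-5)*2)*1 + 2) - 101*134 = ((-1 - 60)*1 + 2) - 13534 = (-61*1 + 2) - 13534 = (-61 + 2) - 13534 = -59 - 13534 = -13593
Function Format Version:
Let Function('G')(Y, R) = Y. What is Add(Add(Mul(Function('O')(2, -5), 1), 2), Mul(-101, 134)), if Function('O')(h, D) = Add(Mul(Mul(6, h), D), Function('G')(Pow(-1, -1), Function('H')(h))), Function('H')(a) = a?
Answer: -13593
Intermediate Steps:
Function('O')(h, D) = Add(-1, Mul(6, D, h)) (Function('O')(h, D) = Add(Mul(Mul(6, h), D), Pow(-1, -1)) = Add(Mul(6, D, h), -1) = Add(-1, Mul(6, D, h)))
Add(Add(Mul(Function('O')(2, -5), 1), 2), Mul(-101, 134)) = Add(Add(Mul(Add(-1, Mul(6, -5, 2)), 1), 2), Mul(-101, 134)) = Add(Add(Mul(Add(-1, -60), 1), 2), -13534) = Add(Add(Mul(-61, 1), 2), -13534) = Add(Add(-61, 2), -13534) = Add(-59, -13534) = -13593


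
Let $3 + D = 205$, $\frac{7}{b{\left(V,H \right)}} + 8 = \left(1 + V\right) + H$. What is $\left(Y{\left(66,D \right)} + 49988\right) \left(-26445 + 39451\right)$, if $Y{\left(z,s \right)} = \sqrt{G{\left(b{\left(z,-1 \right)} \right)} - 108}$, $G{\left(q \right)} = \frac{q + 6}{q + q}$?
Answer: $650143928 + 929 i \sqrt{16198} \approx 6.5014 \cdot 10^{8} + 1.1824 \cdot 10^{5} i$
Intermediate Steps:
$b{\left(V,H \right)} = \frac{7}{-7 + H + V}$ ($b{\left(V,H \right)} = \frac{7}{-8 + \left(\left(1 + V\right) + H\right)} = \frac{7}{-8 + \left(1 + H + V\right)} = \frac{7}{-7 + H + V}$)
$D = 202$ ($D = -3 + 205 = 202$)
$G{\left(q \right)} = \frac{6 + q}{2 q}$
$Y{\left(z,s \right)} = \sqrt{-108 + \frac{\left(6 + \frac{7}{-8 + z}\right) \left(- \frac{8}{7} + \frac{z}{7}\right)}{2}}$ ($Y{\left(z,s \right)} = \sqrt{\frac{6 + \frac{7}{-7 - 1 + z}}{2 \frac{7}{-7 - 1 + z}} - 108} = \sqrt{\frac{6 + \frac{7}{-8 + z}}{2 \frac{7}{-8 + z}} - 108} = \sqrt{\frac{\left(- \frac{8}{7} + \frac{z}{7}\right) \left(6 + \frac{7}{-8 + z}\right)}{2} - 108} = \sqrt{\frac{\left(6 + \frac{7}{-8 + z}\right) \left(- \frac{8}{7} + \frac{z}{7}\right)}{2} - 108} = \sqrt{-108 + \frac{\left(6 + \frac{7}{-8 + z}\right) \left(- \frac{8}{7} + \frac{z}{7}\right)}{2}}$)
$\left(Y{\left(66,D \right)} + 49988\right) \left(-26445 + 39451\right) = \left(\frac{\sqrt{-21742 + 84 \cdot 66}}{14} + 49988\right) \left(-26445 + 39451\right) = \left(\frac{\sqrt{-21742 + 5544}}{14} + 49988\right) 13006 = \left(\frac{\sqrt{-16198}}{14} + 49988\right) 13006 = \left(\frac{i \sqrt{16198}}{14} + 49988\right) 13006 = \left(49988 + \frac{i \sqrt{16198}}{14}\right) 13006 = 650143928 + 929 i \sqrt{16198}$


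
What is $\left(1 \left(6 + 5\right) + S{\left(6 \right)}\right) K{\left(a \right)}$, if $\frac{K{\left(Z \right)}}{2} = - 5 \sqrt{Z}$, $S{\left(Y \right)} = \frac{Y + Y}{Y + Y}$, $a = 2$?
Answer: $- 120 \sqrt{2} \approx -169.71$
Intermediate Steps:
$S{\left(Y \right)} = 1$ ($S{\left(Y \right)} = \frac{2 Y}{2 Y} = 2 Y \frac{1}{2 Y} = 1$)
$K{\left(Z \right)} = - 10 \sqrt{Z}$ ($K{\left(Z \right)} = 2 \left(- 5 \sqrt{Z}\right) = - 10 \sqrt{Z}$)
$\left(1 \left(6 + 5\right) + S{\left(6 \right)}\right) K{\left(a \right)} = \left(1 \left(6 + 5\right) + 1\right) \left(- 10 \sqrt{2}\right) = \left(1 \cdot 11 + 1\right) \left(- 10 \sqrt{2}\right) = \left(11 + 1\right) \left(- 10 \sqrt{2}\right) = 12 \left(- 10 \sqrt{2}\right) = - 120 \sqrt{2}$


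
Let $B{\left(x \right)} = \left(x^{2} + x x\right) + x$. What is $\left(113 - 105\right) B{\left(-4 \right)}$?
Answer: $224$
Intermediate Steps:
$B{\left(x \right)} = x + 2 x^{2}$ ($B{\left(x \right)} = \left(x^{2} + x^{2}\right) + x = 2 x^{2} + x = x + 2 x^{2}$)
$\left(113 - 105\right) B{\left(-4 \right)} = \left(113 - 105\right) \left(- 4 \left(1 + 2 \left(-4\right)\right)\right) = 8 \left(- 4 \left(1 - 8\right)\right) = 8 \left(\left(-4\right) \left(-7\right)\right) = 8 \cdot 28 = 224$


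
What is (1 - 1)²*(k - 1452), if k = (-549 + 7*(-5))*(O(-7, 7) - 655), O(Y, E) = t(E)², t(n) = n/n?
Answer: 0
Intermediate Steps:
t(n) = 1
O(Y, E) = 1 (O(Y, E) = 1² = 1)
k = 381936 (k = (-549 + 7*(-5))*(1 - 655) = (-549 - 35)*(-654) = -584*(-654) = 381936)
(1 - 1)²*(k - 1452) = (1 - 1)²*(381936 - 1452) = 0²*380484 = 0*380484 = 0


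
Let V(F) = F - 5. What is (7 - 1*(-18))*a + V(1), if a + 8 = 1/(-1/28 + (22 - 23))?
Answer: -6616/29 ≈ -228.14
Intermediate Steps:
V(F) = -5 + F
a = -260/29 (a = -8 + 1/(-1/28 + (22 - 23)) = -8 + 1/(-1*1/28 - 1) = -8 + 1/(-1/28 - 1) = -8 + 1/(-29/28) = -8 - 28/29 = -260/29 ≈ -8.9655)
(7 - 1*(-18))*a + V(1) = (7 - 1*(-18))*(-260/29) + (-5 + 1) = (7 + 18)*(-260/29) - 4 = 25*(-260/29) - 4 = -6500/29 - 4 = -6616/29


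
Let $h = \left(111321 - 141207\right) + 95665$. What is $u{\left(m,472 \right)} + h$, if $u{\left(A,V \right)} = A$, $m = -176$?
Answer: $65603$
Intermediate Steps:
$h = 65779$ ($h = -29886 + 95665 = 65779$)
$u{\left(m,472 \right)} + h = -176 + 65779 = 65603$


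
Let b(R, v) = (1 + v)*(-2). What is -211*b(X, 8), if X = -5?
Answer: 3798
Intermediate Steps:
b(R, v) = -2 - 2*v
-211*b(X, 8) = -211*(-2 - 2*8) = -211*(-2 - 16) = -211*(-18) = 3798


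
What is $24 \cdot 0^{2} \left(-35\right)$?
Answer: $0$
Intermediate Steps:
$24 \cdot 0^{2} \left(-35\right) = 24 \cdot 0 \left(-35\right) = 0 \left(-35\right) = 0$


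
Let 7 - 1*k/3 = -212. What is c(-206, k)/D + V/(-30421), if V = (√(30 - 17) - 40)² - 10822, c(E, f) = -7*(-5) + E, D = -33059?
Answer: 309642322/1005687839 + 80*√13/30421 ≈ 0.31737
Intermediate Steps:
k = 657 (k = 21 - 3*(-212) = 21 + 636 = 657)
c(E, f) = 35 + E
V = -10822 + (-40 + √13)² (V = (√13 - 40)² - 10822 = (-40 + √13)² - 10822 = -10822 + (-40 + √13)² ≈ -9497.4)
c(-206, k)/D + V/(-30421) = (35 - 206)/(-33059) + (-10822 + (40 - √13)²)/(-30421) = -171*(-1/33059) + (-10822 + (40 - √13)²)*(-1/30421) = 171/33059 + (10822/30421 - (40 - √13)²/30421) = 362966489/1005687839 - (40 - √13)²/30421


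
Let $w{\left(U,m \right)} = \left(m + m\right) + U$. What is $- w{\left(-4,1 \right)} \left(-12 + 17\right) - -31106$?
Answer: $31116$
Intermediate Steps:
$w{\left(U,m \right)} = U + 2 m$ ($w{\left(U,m \right)} = 2 m + U = U + 2 m$)
$- w{\left(-4,1 \right)} \left(-12 + 17\right) - -31106 = - (-4 + 2 \cdot 1) \left(-12 + 17\right) - -31106 = - (-4 + 2) 5 + 31106 = \left(-1\right) \left(-2\right) 5 + 31106 = 2 \cdot 5 + 31106 = 10 + 31106 = 31116$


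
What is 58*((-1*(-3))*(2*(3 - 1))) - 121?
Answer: 575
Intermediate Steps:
58*((-1*(-3))*(2*(3 - 1))) - 121 = 58*(3*(2*2)) - 121 = 58*(3*4) - 121 = 58*12 - 121 = 696 - 121 = 575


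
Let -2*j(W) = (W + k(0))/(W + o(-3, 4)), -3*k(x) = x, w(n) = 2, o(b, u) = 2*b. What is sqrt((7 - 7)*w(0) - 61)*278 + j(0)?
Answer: 278*I*sqrt(61) ≈ 2171.3*I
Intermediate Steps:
k(x) = -x/3
j(W) = -W/(2*(-6 + W)) (j(W) = -(W - 1/3*0)/(2*(W + 2*(-3))) = -(W + 0)/(2*(W - 6)) = -W/(2*(-6 + W)))
sqrt((7 - 7)*w(0) - 61)*278 + j(0) = sqrt((7 - 7)*2 - 61)*278 - 1*0/(-12 + 2*0) = sqrt(0*2 - 61)*278 - 1*0/(-12 + 0) = sqrt(0 - 61)*278 - 1*0/(-12) = sqrt(-61)*278 - 1*0*(-1/12) = (I*sqrt(61))*278 + 0 = 278*I*sqrt(61) + 0 = 278*I*sqrt(61)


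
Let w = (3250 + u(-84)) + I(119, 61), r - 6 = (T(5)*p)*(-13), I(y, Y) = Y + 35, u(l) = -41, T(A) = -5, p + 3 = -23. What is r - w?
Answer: -4989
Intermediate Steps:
p = -26 (p = -3 - 23 = -26)
I(y, Y) = 35 + Y
r = -1684 (r = 6 - 5*(-26)*(-13) = 6 + 130*(-13) = 6 - 1690 = -1684)
w = 3305 (w = (3250 - 41) + (35 + 61) = 3209 + 96 = 3305)
r - w = -1684 - 1*3305 = -1684 - 3305 = -4989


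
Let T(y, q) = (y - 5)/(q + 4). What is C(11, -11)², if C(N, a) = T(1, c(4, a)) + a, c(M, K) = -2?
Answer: 169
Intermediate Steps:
T(y, q) = (-5 + y)/(4 + q)
C(N, a) = -2 + a (C(N, a) = (-5 + 1)/(4 - 2) + a = -4/2 + a = (½)*(-4) + a = -2 + a)
C(11, -11)² = (-2 - 11)² = (-13)² = 169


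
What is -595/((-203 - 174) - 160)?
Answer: 595/537 ≈ 1.1080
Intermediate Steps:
-595/((-203 - 174) - 160) = -595/(-377 - 160) = -595/(-537) = -595*(-1/537) = 595/537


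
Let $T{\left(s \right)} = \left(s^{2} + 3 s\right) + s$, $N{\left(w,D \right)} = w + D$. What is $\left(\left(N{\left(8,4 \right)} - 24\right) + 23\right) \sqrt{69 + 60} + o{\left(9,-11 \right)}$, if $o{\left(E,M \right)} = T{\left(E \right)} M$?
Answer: $-1287 + 11 \sqrt{129} \approx -1162.1$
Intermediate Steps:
$N{\left(w,D \right)} = D + w$
$T{\left(s \right)} = s^{2} + 4 s$
$o{\left(E,M \right)} = E M \left(4 + E\right)$ ($o{\left(E,M \right)} = E \left(4 + E\right) M = E M \left(4 + E\right)$)
$\left(\left(N{\left(8,4 \right)} - 24\right) + 23\right) \sqrt{69 + 60} + o{\left(9,-11 \right)} = \left(\left(\left(4 + 8\right) - 24\right) + 23\right) \sqrt{69 + 60} + 9 \left(-11\right) \left(4 + 9\right) = \left(\left(12 - 24\right) + 23\right) \sqrt{129} + 9 \left(-11\right) 13 = \left(-12 + 23\right) \sqrt{129} - 1287 = 11 \sqrt{129} - 1287 = -1287 + 11 \sqrt{129}$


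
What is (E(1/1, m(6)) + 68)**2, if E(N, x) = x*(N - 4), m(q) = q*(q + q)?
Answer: 21904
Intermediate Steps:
m(q) = 2*q**2 (m(q) = q*(2*q) = 2*q**2)
E(N, x) = x*(-4 + N)
(E(1/1, m(6)) + 68)**2 = ((2*6**2)*(-4 + 1/1) + 68)**2 = ((2*36)*(-4 + 1) + 68)**2 = (72*(-3) + 68)**2 = (-216 + 68)**2 = (-148)**2 = 21904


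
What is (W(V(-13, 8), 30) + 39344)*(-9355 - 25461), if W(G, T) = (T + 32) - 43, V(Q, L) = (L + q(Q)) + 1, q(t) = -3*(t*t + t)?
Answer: -1370462208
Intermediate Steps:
q(t) = -3*t - 3*t**2 (q(t) = -3*(t**2 + t) = -3*(t + t**2) = -3*t - 3*t**2)
V(Q, L) = 1 + L - 3*Q*(1 + Q) (V(Q, L) = (L - 3*Q*(1 + Q)) + 1 = 1 + L - 3*Q*(1 + Q))
W(G, T) = -11 + T (W(G, T) = (32 + T) - 43 = -11 + T)
(W(V(-13, 8), 30) + 39344)*(-9355 - 25461) = ((-11 + 30) + 39344)*(-9355 - 25461) = (19 + 39344)*(-34816) = 39363*(-34816) = -1370462208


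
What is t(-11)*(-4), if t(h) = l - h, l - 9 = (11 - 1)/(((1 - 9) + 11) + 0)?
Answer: -280/3 ≈ -93.333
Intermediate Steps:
l = 37/3 (l = 9 + (11 - 1)/(((1 - 9) + 11) + 0) = 9 + 10/((-8 + 11) + 0) = 9 + 10/(3 + 0) = 9 + 10/3 = 37/3 ≈ 12.333)
t(h) = 37/3 - h
t(-11)*(-4) = (37/3 - 1*(-11))*(-4) = (37/3 + 11)*(-4) = (70/3)*(-4) = -280/3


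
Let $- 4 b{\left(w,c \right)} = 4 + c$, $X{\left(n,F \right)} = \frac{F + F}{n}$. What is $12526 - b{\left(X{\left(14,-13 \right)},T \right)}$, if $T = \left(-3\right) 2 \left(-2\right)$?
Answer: $12530$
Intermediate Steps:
$T = 12$ ($T = \left(-6\right) \left(-2\right) = 12$)
$X{\left(n,F \right)} = \frac{2 F}{n}$
$b{\left(w,c \right)} = -1 - \frac{c}{4}$ ($b{\left(w,c \right)} = - \frac{4 + c}{4} = -1 - \frac{c}{4}$)
$12526 - b{\left(X{\left(14,-13 \right)},T \right)} = 12526 - \left(-1 - 3\right) = 12526 - -4 = 12526 + 4 = 12530$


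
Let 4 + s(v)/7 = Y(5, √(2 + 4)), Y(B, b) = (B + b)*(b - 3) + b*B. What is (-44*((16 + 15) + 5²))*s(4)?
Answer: 224224 - 120736*√6 ≈ -71518.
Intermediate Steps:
Y(B, b) = B*b + (-3 + b)*(B + b) (Y(B, b) = (B + b)*(-3 + b) + B*b = (-3 + b)*(B + b) + B*b = B*b + (-3 + b)*(B + b))
s(v) = -91 + 49*√6 (s(v) = -28 + 7*((√(2 + 4))² - 3*5 - 3*√(2 + 4) + 2*5*√(2 + 4)) = -28 + 7*((√6)² - 15 - 3*√6 + 2*5*√6) = -28 + 7*(6 - 15 - 3*√6 + 10*√6) = -28 + 7*(-9 + 7*√6) = -28 + (-63 + 49*√6) = -91 + 49*√6)
(-44*((16 + 15) + 5²))*s(4) = (-44*((16 + 15) + 5²))*(-91 + 49*√6) = (-44*(31 + 25))*(-91 + 49*√6) = (-44*56)*(-91 + 49*√6) = -2464*(-91 + 49*√6) = 224224 - 120736*√6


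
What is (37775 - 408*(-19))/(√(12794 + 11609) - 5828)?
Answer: -265331356/33941181 - 45527*√24403/33941181 ≈ -8.0269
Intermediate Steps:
(37775 - 408*(-19))/(√(12794 + 11609) - 5828) = (37775 + 7752)/(√24403 - 5828) = 45527/(-5828 + √24403)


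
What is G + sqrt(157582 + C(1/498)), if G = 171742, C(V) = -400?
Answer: 171742 + sqrt(157182) ≈ 1.7214e+5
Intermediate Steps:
G + sqrt(157582 + C(1/498)) = 171742 + sqrt(157582 - 400) = 171742 + sqrt(157182)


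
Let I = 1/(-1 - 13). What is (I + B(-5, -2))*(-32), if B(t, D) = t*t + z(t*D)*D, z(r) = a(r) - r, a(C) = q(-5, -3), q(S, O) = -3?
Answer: -11408/7 ≈ -1629.7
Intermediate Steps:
a(C) = -3
z(r) = -3 - r
B(t, D) = t**2 + D*(-3 - D*t) (B(t, D) = t*t + (-3 - t*D)*D = t**2 + (-3 - D*t)*D = t**2 + D*(-3 - D*t))
I = -1/14 (I = 1/(-14) = -1/14 ≈ -0.071429)
(I + B(-5, -2))*(-32) = (-1/14 + ((-5)**2 - 1*(-2)*(3 - 2*(-5))))*(-32) = (-1/14 + (25 - 1*(-2)*(3 + 10)))*(-32) = (-1/14 + (25 - 1*(-2)*13))*(-32) = (-1/14 + (25 + 26))*(-32) = (-1/14 + 51)*(-32) = (713/14)*(-32) = -11408/7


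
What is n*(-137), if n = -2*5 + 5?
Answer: 685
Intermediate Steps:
n = -5 (n = -10 + 5 = -5)
n*(-137) = -5*(-137) = 685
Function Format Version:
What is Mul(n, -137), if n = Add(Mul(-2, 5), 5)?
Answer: 685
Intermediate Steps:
n = -5 (n = Add(-10, 5) = -5)
Mul(n, -137) = Mul(-5, -137) = 685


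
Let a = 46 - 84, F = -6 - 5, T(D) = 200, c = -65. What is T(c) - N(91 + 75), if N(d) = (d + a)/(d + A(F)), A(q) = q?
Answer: 30872/155 ≈ 199.17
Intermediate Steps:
F = -11
a = -38
N(d) = (-38 + d)/(-11 + d) (N(d) = (d - 38)/(d - 11) = (-38 + d)/(-11 + d))
T(c) - N(91 + 75) = 200 - (-38 + (91 + 75))/(-11 + (91 + 75)) = 200 - (-38 + 166)/(-11 + 166) = 200 - 128/155 = 30872/155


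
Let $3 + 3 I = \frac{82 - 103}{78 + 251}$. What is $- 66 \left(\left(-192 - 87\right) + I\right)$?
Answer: $\frac{868626}{47} \approx 18481.0$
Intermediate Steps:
$I = - \frac{48}{47}$ ($I = -1 + \frac{\left(82 - 103\right) \frac{1}{78 + 251}}{3} = -1 + \frac{\left(-21\right) \frac{1}{329}}{3} = -1 + \frac{1}{3} \left(- \frac{3}{47}\right) = -1 - \frac{1}{47} = - \frac{48}{47} \approx -1.0213$)
$- 66 \left(\left(-192 - 87\right) + I\right) = - 66 \left(\left(-192 - 87\right) - \frac{48}{47}\right) = - 66 \left(-279 - \frac{48}{47}\right) = \left(-66\right) \left(- \frac{13161}{47}\right) = \frac{868626}{47}$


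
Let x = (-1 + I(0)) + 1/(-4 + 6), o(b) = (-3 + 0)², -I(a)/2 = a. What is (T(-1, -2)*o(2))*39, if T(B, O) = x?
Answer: -351/2 ≈ -175.50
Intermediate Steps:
I(a) = -2*a
o(b) = 9 (o(b) = (-3)² = 9)
x = -½ (x = (-1 - 2*0) + 1/(-4 + 6) = (-1 + 0) + 1/2 = -1 + ½ = -½ ≈ -0.50000)
T(B, O) = -½
(T(-1, -2)*o(2))*39 = -½*9*39 = -9/2*39 = -351/2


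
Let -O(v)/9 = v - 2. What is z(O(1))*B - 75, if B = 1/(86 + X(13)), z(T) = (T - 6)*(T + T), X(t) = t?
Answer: -819/11 ≈ -74.455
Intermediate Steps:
O(v) = 18 - 9*v (O(v) = -9*(v - 2) = -9*(-2 + v) = 18 - 9*v)
z(T) = 2*T*(-6 + T) (z(T) = (-6 + T)*(2*T) = 2*T*(-6 + T))
B = 1/99 (B = 1/(86 + 13) = 1/99 ≈ 0.010101)
z(O(1))*B - 75 = (2*(18 - 9*1)*(-6 + (18 - 9*1)))*(1/99) - 75 = (2*(18 - 9)*(-6 + (18 - 9)))*(1/99) - 75 = (2*9*(-6 + 9))*(1/99) - 75 = (2*9*3)*(1/99) - 75 = 54*(1/99) - 75 = 6/11 - 75 = -819/11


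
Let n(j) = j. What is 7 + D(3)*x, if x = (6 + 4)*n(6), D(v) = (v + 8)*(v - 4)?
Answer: -653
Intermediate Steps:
D(v) = (-4 + v)*(8 + v) (D(v) = (8 + v)*(-4 + v) = (-4 + v)*(8 + v))
x = 60 (x = (6 + 4)*6 = 10*6 = 60)
7 + D(3)*x = 7 + (-32 + 3² + 4*3)*60 = 7 + (-32 + 9 + 12)*60 = 7 - 11*60 = 7 - 660 = -653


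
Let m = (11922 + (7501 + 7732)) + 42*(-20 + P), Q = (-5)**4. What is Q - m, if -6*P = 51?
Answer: -25333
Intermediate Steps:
P = -17/2 (P = -1/6*51 = -17/2 ≈ -8.5000)
Q = 625
m = 25958 (m = (11922 + (7501 + 7732)) + 42*(-20 - 17/2) = (11922 + 15233) + 42*(-57/2) = 27155 - 1197 = 25958)
Q - m = 625 - 1*25958 = 625 - 25958 = -25333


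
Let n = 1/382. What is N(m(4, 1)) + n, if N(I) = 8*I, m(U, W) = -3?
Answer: -9167/382 ≈ -23.997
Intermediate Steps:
n = 1/382 ≈ 0.0026178
N(m(4, 1)) + n = 8*(-3) + 1/382 = -24 + 1/382 = -9167/382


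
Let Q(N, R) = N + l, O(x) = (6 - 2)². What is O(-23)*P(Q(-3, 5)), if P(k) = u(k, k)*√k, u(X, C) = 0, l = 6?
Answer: 0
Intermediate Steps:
O(x) = 16 (O(x) = 4² = 16)
Q(N, R) = 6 + N (Q(N, R) = N + 6 = 6 + N)
P(k) = 0 (P(k) = 0*√k = 0)
O(-23)*P(Q(-3, 5)) = 16*0 = 0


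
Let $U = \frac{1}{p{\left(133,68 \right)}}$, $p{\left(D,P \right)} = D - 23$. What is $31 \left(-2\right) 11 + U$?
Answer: $- \frac{75019}{110} \approx -681.99$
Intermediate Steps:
$p{\left(D,P \right)} = -23 + D$ ($p{\left(D,P \right)} = D - 23 = -23 + D$)
$U = \frac{1}{110}$ ($U = \frac{1}{-23 + 133} = \frac{1}{110} \approx 0.0090909$)
$31 \left(-2\right) 11 + U = 31 \left(-2\right) 11 + \frac{1}{110} = \left(-62\right) 11 + \frac{1}{110} = -682 + \frac{1}{110} = - \frac{75019}{110}$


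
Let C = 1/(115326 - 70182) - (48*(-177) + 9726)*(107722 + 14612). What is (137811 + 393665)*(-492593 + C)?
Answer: -82319500090653209/1026 ≈ -8.0233e+13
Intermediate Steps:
C = -6792854698079/45144 (C = 1/45144 - (-8496 + 9726)*122334 = 1/45144 - 1230*122334 = 1/45144 - 1*150470820 = 1/45144 - 150470820 = -6792854698079/45144 ≈ -1.5047e+8)
(137811 + 393665)*(-492593 + C) = (137811 + 393665)*(-492593 - 6792854698079/45144) = 531476*(-6815092316471/45144) = -82319500090653209/1026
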